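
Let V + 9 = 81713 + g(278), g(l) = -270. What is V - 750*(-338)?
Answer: 334934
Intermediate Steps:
V = 81434 (V = -9 + (81713 - 270) = -9 + 81443 = 81434)
V - 750*(-338) = 81434 - 750*(-338) = 81434 - 1*(-253500) = 81434 + 253500 = 334934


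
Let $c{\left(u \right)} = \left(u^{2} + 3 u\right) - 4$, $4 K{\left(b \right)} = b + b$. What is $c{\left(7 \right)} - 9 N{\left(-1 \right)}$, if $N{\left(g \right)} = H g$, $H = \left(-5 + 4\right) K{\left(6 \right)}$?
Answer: $39$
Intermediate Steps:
$K{\left(b \right)} = \frac{b}{2}$ ($K{\left(b \right)} = \frac{b + b}{4} = \frac{2 b}{4} = \frac{b}{2}$)
$H = -3$ ($H = \left(-5 + 4\right) \frac{1}{2} \cdot 6 = \left(-1\right) 3 = -3$)
$c{\left(u \right)} = -4 + u^{2} + 3 u$
$N{\left(g \right)} = - 3 g$
$c{\left(7 \right)} - 9 N{\left(-1 \right)} = \left(-4 + 7^{2} + 3 \cdot 7\right) - 9 \left(\left(-3\right) \left(-1\right)\right) = \left(-4 + 49 + 21\right) - 27 = 66 - 27 = 39$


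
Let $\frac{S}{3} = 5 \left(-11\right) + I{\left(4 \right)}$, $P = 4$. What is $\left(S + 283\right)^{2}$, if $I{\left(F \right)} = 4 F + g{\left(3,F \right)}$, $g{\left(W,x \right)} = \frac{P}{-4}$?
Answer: $26569$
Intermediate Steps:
$g{\left(W,x \right)} = -1$ ($g{\left(W,x \right)} = \frac{4}{-4} = 4 \left(- \frac{1}{4}\right) = -1$)
$I{\left(F \right)} = -1 + 4 F$ ($I{\left(F \right)} = 4 F - 1 = -1 + 4 F$)
$S = -120$ ($S = 3 \left(5 \left(-11\right) + \left(-1 + 4 \cdot 4\right)\right) = 3 \left(-55 + \left(-1 + 16\right)\right) = 3 \left(-55 + 15\right) = 3 \left(-40\right) = -120$)
$\left(S + 283\right)^{2} = \left(-120 + 283\right)^{2} = 163^{2} = 26569$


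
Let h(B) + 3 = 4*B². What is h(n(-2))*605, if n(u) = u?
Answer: 7865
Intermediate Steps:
h(B) = -3 + 4*B²
h(n(-2))*605 = (-3 + 4*(-2)²)*605 = (-3 + 4*4)*605 = (-3 + 16)*605 = 13*605 = 7865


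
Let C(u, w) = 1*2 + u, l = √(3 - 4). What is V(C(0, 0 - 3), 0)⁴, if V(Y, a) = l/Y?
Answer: 1/16 ≈ 0.062500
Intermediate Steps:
l = I (l = √(-1) = I ≈ 1.0*I)
C(u, w) = 2 + u
V(Y, a) = I/Y
V(C(0, 0 - 3), 0)⁴ = (I/(2 + 0))⁴ = (I/2)⁴ = 1/16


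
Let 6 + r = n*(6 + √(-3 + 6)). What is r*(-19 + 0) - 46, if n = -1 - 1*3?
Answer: 524 + 76*√3 ≈ 655.64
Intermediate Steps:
n = -4 (n = -1 - 3 = -4)
r = -30 - 4*√3 (r = -6 - 4*(6 + √(-3 + 6)) = -6 - 4*(6 + √3) = -6 + (-24 - 4*√3) = -30 - 4*√3 ≈ -36.928)
r*(-19 + 0) - 46 = (-30 - 4*√3)*(-19 + 0) - 46 = (-30 - 4*√3)*(-19) - 46 = (570 + 76*√3) - 46 = 524 + 76*√3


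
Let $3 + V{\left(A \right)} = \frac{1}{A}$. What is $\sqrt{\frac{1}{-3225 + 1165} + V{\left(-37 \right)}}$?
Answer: $\frac{i \sqrt{4397074635}}{38110} \approx 1.74 i$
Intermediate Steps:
$V{\left(A \right)} = -3 + \frac{1}{A}$
$\sqrt{\frac{1}{-3225 + 1165} + V{\left(-37 \right)}} = \sqrt{\frac{1}{-3225 + 1165} - \left(3 - \frac{1}{-37}\right)} = \sqrt{\frac{1}{-2060} - \frac{112}{37}} = \sqrt{- \frac{1}{2060} - \frac{112}{37}} = \sqrt{- \frac{230757}{76220}} = \frac{i \sqrt{4397074635}}{38110}$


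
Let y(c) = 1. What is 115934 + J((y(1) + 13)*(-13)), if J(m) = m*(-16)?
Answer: 118846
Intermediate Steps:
J(m) = -16*m
115934 + J((y(1) + 13)*(-13)) = 115934 - 16*(1 + 13)*(-13) = 115934 - 224*(-13) = 115934 - 16*(-182) = 115934 + 2912 = 118846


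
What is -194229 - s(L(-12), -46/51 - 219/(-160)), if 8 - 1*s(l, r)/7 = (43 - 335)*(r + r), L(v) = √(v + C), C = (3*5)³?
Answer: -200117099/1020 ≈ -1.9619e+5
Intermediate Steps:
C = 3375 (C = 15³ = 3375)
L(v) = √(3375 + v) (L(v) = √(v + 3375) = √(3375 + v))
s(l, r) = 56 + 4088*r (s(l, r) = 56 - 7*(43 - 335)*(r + r) = 56 - (-2044)*2*r = 56 - (-4088)*r = 56 + 4088*r)
-194229 - s(L(-12), -46/51 - 219/(-160)) = -194229 - (56 + 4088*(-46/51 - 219/(-160))) = -194229 - (56 + 4088*(-46*1/51 - 219*(-1/160))) = -194229 - (56 + 4088*(-46/51 + 219/160)) = -194229 - (56 + 4088*(3809/8160)) = -194229 - (56 + 1946399/1020) = -194229 - 1*2003519/1020 = -194229 - 2003519/1020 = -200117099/1020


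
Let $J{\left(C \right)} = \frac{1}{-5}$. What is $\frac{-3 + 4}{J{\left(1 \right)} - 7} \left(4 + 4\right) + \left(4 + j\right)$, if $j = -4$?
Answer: $- \frac{10}{9} \approx -1.1111$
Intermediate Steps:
$J{\left(C \right)} = - \frac{1}{5}$
$\frac{-3 + 4}{J{\left(1 \right)} - 7} \left(4 + 4\right) + \left(4 + j\right) = \frac{-3 + 4}{- \frac{1}{5} - 7} \left(4 + 4\right) + \left(4 - 4\right) = 1 \frac{1}{- \frac{36}{5}} \cdot 8 + 0 = 1 \left(- \frac{5}{36}\right) 8 + 0 = \left(- \frac{5}{36}\right) 8 + 0 = - \frac{10}{9} + 0 = - \frac{10}{9}$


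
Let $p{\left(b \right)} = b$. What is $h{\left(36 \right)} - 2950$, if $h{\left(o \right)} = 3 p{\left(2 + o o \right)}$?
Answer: $944$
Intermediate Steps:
$h{\left(o \right)} = 6 + 3 o^{2}$ ($h{\left(o \right)} = 3 \left(2 + o o\right) = 3 \left(2 + o^{2}\right) = 6 + 3 o^{2}$)
$h{\left(36 \right)} - 2950 = \left(6 + 3 \cdot 36^{2}\right) - 2950 = \left(6 + 3 \cdot 1296\right) - 2950 = \left(6 + 3888\right) - 2950 = 3894 - 2950 = 944$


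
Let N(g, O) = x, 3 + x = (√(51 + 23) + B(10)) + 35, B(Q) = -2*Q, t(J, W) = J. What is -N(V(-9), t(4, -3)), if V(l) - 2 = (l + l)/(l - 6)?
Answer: -12 - √74 ≈ -20.602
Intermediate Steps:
x = 12 + √74 (x = -3 + ((√(51 + 23) - 2*10) + 35) = -3 + ((√74 - 20) + 35) = -3 + ((-20 + √74) + 35) = -3 + (15 + √74) = 12 + √74 ≈ 20.602)
V(l) = 2 + 2*l/(-6 + l) (V(l) = 2 + (l + l)/(l - 6) = 2 + (2*l)/(-6 + l) = 2 + 2*l/(-6 + l))
N(g, O) = 12 + √74
-N(V(-9), t(4, -3)) = -(12 + √74) = -12 - √74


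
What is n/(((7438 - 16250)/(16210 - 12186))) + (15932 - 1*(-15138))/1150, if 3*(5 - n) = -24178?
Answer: -2778354007/760035 ≈ -3655.6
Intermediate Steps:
n = 24193/3 (n = 5 - 1/3*(-24178) = 5 + 24178/3 = 24193/3 ≈ 8064.3)
n/(((7438 - 16250)/(16210 - 12186))) + (15932 - 1*(-15138))/1150 = 24193/(3*(((7438 - 16250)/(16210 - 12186)))) + (15932 - 1*(-15138))/1150 = 24193/(3*((-8812/4024))) + (15932 + 15138)*(1/1150) = 24193/(3*((-8812*1/4024))) + 31070*(1/1150) = 24193/(3*(-2203/1006)) + 3107/115 = (24193/3)*(-1006/2203) + 3107/115 = -24338158/6609 + 3107/115 = -2778354007/760035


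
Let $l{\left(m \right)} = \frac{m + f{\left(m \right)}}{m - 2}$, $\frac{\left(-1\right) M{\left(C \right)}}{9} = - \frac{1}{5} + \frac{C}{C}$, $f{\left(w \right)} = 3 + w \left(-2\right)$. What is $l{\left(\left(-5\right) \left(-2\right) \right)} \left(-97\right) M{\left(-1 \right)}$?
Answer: $- \frac{6111}{10} \approx -611.1$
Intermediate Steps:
$f{\left(w \right)} = 3 - 2 w$
$M{\left(C \right)} = - \frac{36}{5}$ ($M{\left(C \right)} = - 9 \left(- \frac{1}{5} + \frac{C}{C}\right) = - 9 \left(\left(-1\right) \frac{1}{5} + 1\right) = - 9 \left(- \frac{1}{5} + 1\right) = \left(-9\right) \frac{4}{5} = - \frac{36}{5}$)
$l{\left(m \right)} = \frac{3 - m}{-2 + m}$ ($l{\left(m \right)} = \frac{m - \left(-3 + 2 m\right)}{m - 2} = \frac{3 - m}{-2 + m}$)
$l{\left(\left(-5\right) \left(-2\right) \right)} \left(-97\right) M{\left(-1 \right)} = \frac{3 - \left(-5\right) \left(-2\right)}{-2 - -10} \left(-97\right) \left(- \frac{36}{5}\right) = \frac{3 - 10}{-2 + 10} \left(-97\right) \left(- \frac{36}{5}\right) = \frac{3 - 10}{8} \left(-97\right) \left(- \frac{36}{5}\right) = \frac{1}{8} \left(-7\right) \left(-97\right) \left(- \frac{36}{5}\right) = \left(- \frac{7}{8}\right) \left(-97\right) \left(- \frac{36}{5}\right) = \frac{679}{8} \left(- \frac{36}{5}\right) = - \frac{6111}{10}$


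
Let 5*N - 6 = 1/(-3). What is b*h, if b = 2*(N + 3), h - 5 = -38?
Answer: -1364/5 ≈ -272.80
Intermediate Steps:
h = -33 (h = 5 - 38 = -33)
N = 17/15 (N = 6/5 + (1/(-3))/5 = 6/5 + (1*(-⅓))/5 = 6/5 + (⅕)*(-⅓) = 6/5 - 1/15 = 17/15 ≈ 1.1333)
b = 124/15 (b = 2*(17/15 + 3) = 2*(62/15) = 124/15 ≈ 8.2667)
b*h = (124/15)*(-33) = -1364/5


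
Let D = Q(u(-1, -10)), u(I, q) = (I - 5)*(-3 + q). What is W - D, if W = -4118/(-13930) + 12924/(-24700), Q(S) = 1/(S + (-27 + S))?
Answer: -261173197/1109628975 ≈ -0.23537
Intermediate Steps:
u(I, q) = (-5 + I)*(-3 + q)
Q(S) = 1/(-27 + 2*S)
W = -1957918/8601775 (W = -4118*(-1/13930) + 12924*(-1/24700) = 2059/6965 - 3231/6175 = -1957918/8601775 ≈ -0.22762)
D = 1/129 (D = 1/(-27 + 2*(15 - 5*(-10) - 3*(-1) - 1*(-10))) = 1/(-27 + 2*(15 + 50 + 3 + 10)) = 1/(-27 + 2*78) = 1/(-27 + 156) = 1/129 ≈ 0.0077519)
W - D = -1957918/8601775 - 1*1/129 = -1957918/8601775 - 1/129 = -261173197/1109628975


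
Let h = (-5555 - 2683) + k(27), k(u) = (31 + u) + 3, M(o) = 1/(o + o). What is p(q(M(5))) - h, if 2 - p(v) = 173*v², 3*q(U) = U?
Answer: 7360927/900 ≈ 8178.8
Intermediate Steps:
M(o) = 1/(2*o)
q(U) = U/3
k(u) = 34 + u
p(v) = 2 - 173*v²
h = -8177 (h = (-5555 - 2683) + (34 + 27) = -8238 + 61 = -8177)
p(q(M(5))) - h = (2 - 173*(((½)/5)/3)²) - 1*(-8177) = (2 - 173*(((½)*(⅕))/3)²) + 8177 = (2 - 173*((⅓)*(⅒))²) + 8177 = (2 - 173*(1/30)²) + 8177 = (2 - 173*1/900) + 8177 = (2 - 173/900) + 8177 = 1627/900 + 8177 = 7360927/900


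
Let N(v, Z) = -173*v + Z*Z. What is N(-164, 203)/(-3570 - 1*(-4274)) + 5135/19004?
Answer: 331483091/3344704 ≈ 99.107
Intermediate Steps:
N(v, Z) = Z² - 173*v (N(v, Z) = -173*v + Z² = Z² - 173*v)
N(-164, 203)/(-3570 - 1*(-4274)) + 5135/19004 = (203² - 173*(-164))/(-3570 - 1*(-4274)) + 5135/19004 = (41209 + 28372)/(-3570 + 4274) + 5135*(1/19004) = 69581/704 + 5135/19004 = 331483091/3344704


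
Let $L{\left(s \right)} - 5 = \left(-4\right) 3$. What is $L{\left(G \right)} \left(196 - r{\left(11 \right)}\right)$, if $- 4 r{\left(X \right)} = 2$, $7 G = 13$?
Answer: $- \frac{2751}{2} \approx -1375.5$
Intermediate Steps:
$G = \frac{13}{7}$ ($G = \frac{1}{7} \cdot 13 = \frac{13}{7} \approx 1.8571$)
$r{\left(X \right)} = - \frac{1}{2}$ ($r{\left(X \right)} = \left(- \frac{1}{4}\right) 2 = - \frac{1}{2}$)
$L{\left(s \right)} = -7$ ($L{\left(s \right)} = 5 - 12 = -7$)
$L{\left(G \right)} \left(196 - r{\left(11 \right)}\right) = - 7 \left(196 - - \frac{1}{2}\right) = - 7 \left(196 + \frac{1}{2}\right) = \left(-7\right) \frac{393}{2} = - \frac{2751}{2}$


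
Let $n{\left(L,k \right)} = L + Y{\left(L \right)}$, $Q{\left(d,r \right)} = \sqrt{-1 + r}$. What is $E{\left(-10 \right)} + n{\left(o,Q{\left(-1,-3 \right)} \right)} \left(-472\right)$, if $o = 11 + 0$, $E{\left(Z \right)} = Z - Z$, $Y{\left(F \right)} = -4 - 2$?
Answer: $-2360$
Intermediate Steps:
$Y{\left(F \right)} = -6$
$E{\left(Z \right)} = 0$
$o = 11$
$n{\left(L,k \right)} = -6 + L$ ($n{\left(L,k \right)} = L - 6 = -6 + L$)
$E{\left(-10 \right)} + n{\left(o,Q{\left(-1,-3 \right)} \right)} \left(-472\right) = 0 + \left(-6 + 11\right) \left(-472\right) = 0 + 5 \left(-472\right) = 0 - 2360 = -2360$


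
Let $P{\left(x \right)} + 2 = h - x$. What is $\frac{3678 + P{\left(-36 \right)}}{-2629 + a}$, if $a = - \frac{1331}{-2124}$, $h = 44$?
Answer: $- \frac{7977744}{5582665} \approx -1.429$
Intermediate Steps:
$a = \frac{1331}{2124}$ ($a = \left(-1331\right) \left(- \frac{1}{2124}\right) = \frac{1331}{2124} \approx 0.62665$)
$P{\left(x \right)} = 42 - x$ ($P{\left(x \right)} = -2 - \left(-44 + x\right) = 42 - x$)
$\frac{3678 + P{\left(-36 \right)}}{-2629 + a} = \frac{3678 + \left(42 - -36\right)}{-2629 + \frac{1331}{2124}} = \frac{3678 + \left(42 + 36\right)}{- \frac{5582665}{2124}} = \left(3678 + 78\right) \left(- \frac{2124}{5582665}\right) = 3756 \left(- \frac{2124}{5582665}\right) = - \frac{7977744}{5582665}$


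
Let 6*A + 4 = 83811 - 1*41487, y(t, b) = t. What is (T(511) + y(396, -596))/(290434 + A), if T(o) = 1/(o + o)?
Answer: 1214139/912096164 ≈ 0.0013312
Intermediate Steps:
A = 21160/3 (A = -2/3 + (83811 - 1*41487)/6 = -2/3 + (83811 - 41487)/6 = -2/3 + (1/6)*42324 = -2/3 + 7054 = 21160/3 ≈ 7053.3)
T(o) = 1/(2*o)
(T(511) + y(396, -596))/(290434 + A) = ((1/2)/511 + 396)/(290434 + 21160/3) = ((1/2)*(1/511) + 396)/(892462/3) = (1/1022 + 396)*(3/892462) = (404713/1022)*(3/892462) = 1214139/912096164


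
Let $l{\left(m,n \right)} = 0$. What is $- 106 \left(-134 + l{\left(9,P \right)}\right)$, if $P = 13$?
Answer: $14204$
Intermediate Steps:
$- 106 \left(-134 + l{\left(9,P \right)}\right) = - 106 \left(-134 + 0\right) = \left(-106\right) \left(-134\right) = 14204$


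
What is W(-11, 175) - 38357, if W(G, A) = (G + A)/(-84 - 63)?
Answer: -5638643/147 ≈ -38358.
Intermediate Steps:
W(G, A) = -A/147 - G/147 (W(G, A) = (A + G)/(-147) = (A + G)*(-1/147) = -A/147 - G/147)
W(-11, 175) - 38357 = (-1/147*175 - 1/147*(-11)) - 38357 = (-25/21 + 11/147) - 38357 = -164/147 - 38357 = -5638643/147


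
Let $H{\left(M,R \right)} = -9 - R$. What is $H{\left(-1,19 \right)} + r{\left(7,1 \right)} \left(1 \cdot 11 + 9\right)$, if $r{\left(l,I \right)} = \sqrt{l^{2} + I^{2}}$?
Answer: $-28 + 100 \sqrt{2} \approx 113.42$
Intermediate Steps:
$r{\left(l,I \right)} = \sqrt{I^{2} + l^{2}}$
$H{\left(-1,19 \right)} + r{\left(7,1 \right)} \left(1 \cdot 11 + 9\right) = \left(-9 - 19\right) + \sqrt{1^{2} + 7^{2}} \left(1 \cdot 11 + 9\right) = \left(-9 - 19\right) + \sqrt{1 + 49} \left(11 + 9\right) = -28 + \sqrt{50} \cdot 20 = -28 + 5 \sqrt{2} \cdot 20 = -28 + 100 \sqrt{2}$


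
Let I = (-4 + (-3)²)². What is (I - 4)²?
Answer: 441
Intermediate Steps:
I = 25 (I = (-4 + 9)² = 5² = 25)
(I - 4)² = (25 - 4)² = 21² = 441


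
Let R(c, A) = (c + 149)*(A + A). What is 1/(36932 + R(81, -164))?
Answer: -1/38508 ≈ -2.5969e-5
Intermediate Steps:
R(c, A) = 2*A*(149 + c) (R(c, A) = (149 + c)*(2*A) = 2*A*(149 + c))
1/(36932 + R(81, -164)) = 1/(36932 + 2*(-164)*(149 + 81)) = 1/(36932 + 2*(-164)*230) = 1/(36932 - 75440) = 1/(-38508) = -1/38508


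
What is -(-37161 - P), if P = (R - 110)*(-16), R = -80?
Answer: 40201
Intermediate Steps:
P = 3040 (P = (-80 - 110)*(-16) = -190*(-16) = 3040)
-(-37161 - P) = -(-37161 - 1*3040) = -(-37161 - 3040) = -1*(-40201) = 40201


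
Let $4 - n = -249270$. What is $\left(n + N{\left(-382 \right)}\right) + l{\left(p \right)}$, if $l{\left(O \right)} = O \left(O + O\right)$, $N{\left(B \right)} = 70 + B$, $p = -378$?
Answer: $534730$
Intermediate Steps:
$n = 249274$ ($n = 4 - -249270 = 4 + 249270 = 249274$)
$l{\left(O \right)} = 2 O^{2}$ ($l{\left(O \right)} = O 2 O = 2 O^{2}$)
$\left(n + N{\left(-382 \right)}\right) + l{\left(p \right)} = \left(249274 + \left(70 - 382\right)\right) + 2 \left(-378\right)^{2} = \left(249274 - 312\right) + 2 \cdot 142884 = 248962 + 285768 = 534730$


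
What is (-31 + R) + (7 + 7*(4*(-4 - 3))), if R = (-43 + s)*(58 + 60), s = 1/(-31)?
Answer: -164232/31 ≈ -5297.8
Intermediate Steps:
s = -1/31 ≈ -0.032258
R = -157412/31 (R = (-43 - 1/31)*(58 + 60) = -1334/31*118 = -157412/31 ≈ -5077.8)
(-31 + R) + (7 + 7*(4*(-4 - 3))) = (-31 - 157412/31) + (7 + 7*(4*(-4 - 3))) = -158373/31 + (7 + 7*(4*(-7))) = -158373/31 + (7 + 7*(-28)) = -158373/31 + (7 - 196) = -158373/31 - 189 = -164232/31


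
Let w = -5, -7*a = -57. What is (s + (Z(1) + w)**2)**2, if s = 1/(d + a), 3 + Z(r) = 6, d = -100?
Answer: 6579225/413449 ≈ 15.913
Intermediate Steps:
a = 57/7 (a = -1/7*(-57) = 57/7 ≈ 8.1429)
Z(r) = 3 (Z(r) = -3 + 6 = 3)
s = -7/643 (s = 1/(-100 + 57/7) = 1/(-643/7) = -7/643 ≈ -0.010886)
(s + (Z(1) + w)**2)**2 = (-7/643 + (3 - 5)**2)**2 = (-7/643 + (-2)**2)**2 = (-7/643 + 4)**2 = (2565/643)**2 = 6579225/413449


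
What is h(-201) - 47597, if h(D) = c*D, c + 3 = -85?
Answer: -29909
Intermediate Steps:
c = -88 (c = -3 - 85 = -88)
h(D) = -88*D
h(-201) - 47597 = -88*(-201) - 47597 = 17688 - 47597 = -29909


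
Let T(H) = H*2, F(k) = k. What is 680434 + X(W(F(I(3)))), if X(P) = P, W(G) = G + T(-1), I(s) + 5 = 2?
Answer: 680429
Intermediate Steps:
I(s) = -3 (I(s) = -5 + 2 = -3)
T(H) = 2*H
W(G) = -2 + G (W(G) = G + 2*(-1) = G - 2 = -2 + G)
680434 + X(W(F(I(3)))) = 680434 + (-2 - 3) = 680434 - 5 = 680429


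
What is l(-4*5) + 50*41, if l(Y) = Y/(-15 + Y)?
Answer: 14354/7 ≈ 2050.6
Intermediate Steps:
l(Y) = Y/(-15 + Y)
l(-4*5) + 50*41 = (-4*5)/(-15 - 4*5) + 50*41 = -20/(-15 - 20) + 2050 = -20/(-35) + 2050 = -20*(-1/35) + 2050 = 4/7 + 2050 = 14354/7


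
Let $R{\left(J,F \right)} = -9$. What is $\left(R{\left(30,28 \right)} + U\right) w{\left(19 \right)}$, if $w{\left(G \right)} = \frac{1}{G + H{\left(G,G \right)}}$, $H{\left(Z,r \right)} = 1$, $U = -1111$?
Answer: $-56$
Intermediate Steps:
$w{\left(G \right)} = \frac{1}{1 + G}$ ($w{\left(G \right)} = \frac{1}{G + 1} = \frac{1}{1 + G}$)
$\left(R{\left(30,28 \right)} + U\right) w{\left(19 \right)} = \frac{-9 - 1111}{1 + 19} = - \frac{1120}{20} = \left(-1120\right) \frac{1}{20} = -56$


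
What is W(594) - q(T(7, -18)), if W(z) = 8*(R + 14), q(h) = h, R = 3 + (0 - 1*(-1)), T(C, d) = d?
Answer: 162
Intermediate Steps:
R = 4 (R = 3 + (0 + 1) = 3 + 1 = 4)
W(z) = 144 (W(z) = 8*(4 + 14) = 8*18 = 144)
W(594) - q(T(7, -18)) = 144 - 1*(-18) = 144 + 18 = 162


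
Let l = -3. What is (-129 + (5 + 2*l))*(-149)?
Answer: 19370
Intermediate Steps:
(-129 + (5 + 2*l))*(-149) = (-129 + (5 + 2*(-3)))*(-149) = (-129 + (5 - 6))*(-149) = (-129 - 1)*(-149) = -130*(-149) = 19370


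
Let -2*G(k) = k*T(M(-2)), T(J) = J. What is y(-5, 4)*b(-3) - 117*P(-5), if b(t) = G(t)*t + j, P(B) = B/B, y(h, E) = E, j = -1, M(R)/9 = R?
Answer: 203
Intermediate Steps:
M(R) = 9*R
G(k) = 9*k (G(k) = -k*9*(-2)/2 = -k*(-18)/2 = -(-9)*k = 9*k)
P(B) = 1
b(t) = -1 + 9*t² (b(t) = (9*t)*t - 1 = 9*t² - 1 = -1 + 9*t²)
y(-5, 4)*b(-3) - 117*P(-5) = 4*(-1 + 9*(-3)²) - 117*1 = 4*(-1 + 9*9) - 117 = 4*(-1 + 81) - 117 = 4*80 - 117 = 320 - 117 = 203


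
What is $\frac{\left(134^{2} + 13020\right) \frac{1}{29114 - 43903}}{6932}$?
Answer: $- \frac{7744}{25629337} \approx -0.00030215$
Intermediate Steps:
$\frac{\left(134^{2} + 13020\right) \frac{1}{29114 - 43903}}{6932} = \frac{17956 + 13020}{-14789} \cdot \frac{1}{6932} = 30976 \left(- \frac{1}{14789}\right) \frac{1}{6932} = \left(- \frac{30976}{14789}\right) \frac{1}{6932} = - \frac{7744}{25629337}$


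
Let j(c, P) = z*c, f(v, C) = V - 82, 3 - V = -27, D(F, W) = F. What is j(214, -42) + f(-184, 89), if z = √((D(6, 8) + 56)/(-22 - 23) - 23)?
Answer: -52 + 214*I*√5485/15 ≈ -52.0 + 1056.6*I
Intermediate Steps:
V = 30 (V = 3 - 1*(-27) = 3 + 27 = 30)
z = I*√5485/15 (z = √((6 + 56)/(-22 - 23) - 23) = √(62/(-45) - 23) = √(62*(-1/45) - 23) = √(-62/45 - 23) = √(-1097/45) = I*√5485/15 ≈ 4.9374*I)
f(v, C) = -52 (f(v, C) = 30 - 82 = -52)
j(c, P) = I*c*√5485/15 (j(c, P) = (I*√5485/15)*c = I*c*√5485/15)
j(214, -42) + f(-184, 89) = (1/15)*I*214*√5485 - 52 = 214*I*√5485/15 - 52 = -52 + 214*I*√5485/15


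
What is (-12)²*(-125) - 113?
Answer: -18113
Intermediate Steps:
(-12)²*(-125) - 113 = 144*(-125) - 113 = -18000 - 113 = -18113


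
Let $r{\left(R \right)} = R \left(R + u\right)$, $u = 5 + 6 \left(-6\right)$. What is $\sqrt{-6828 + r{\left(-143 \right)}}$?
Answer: $3 \sqrt{2006} \approx 134.37$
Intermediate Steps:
$u = -31$ ($u = 5 - 36 = -31$)
$r{\left(R \right)} = R \left(-31 + R\right)$ ($r{\left(R \right)} = R \left(R - 31\right) = R \left(-31 + R\right)$)
$\sqrt{-6828 + r{\left(-143 \right)}} = \sqrt{-6828 - 143 \left(-31 - 143\right)} = \sqrt{-6828 - -24882} = \sqrt{-6828 + 24882} = \sqrt{18054} = 3 \sqrt{2006}$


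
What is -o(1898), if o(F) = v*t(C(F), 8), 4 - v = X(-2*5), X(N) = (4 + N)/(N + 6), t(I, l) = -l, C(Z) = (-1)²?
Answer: 20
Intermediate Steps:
C(Z) = 1
X(N) = (4 + N)/(6 + N)
v = 5/2 (v = 4 - (4 - 2*5)/(6 - 2*5) = 4 - (4 - 10)/(6 - 10) = 4 - (-6)/(-4) = 4 - (-1)*(-6)/4 = 4 - 1*3/2 = 4 - 3/2 = 5/2 ≈ 2.5000)
o(F) = -20 (o(F) = 5*(-1*8)/2 = (5/2)*(-8) = -20)
-o(1898) = -1*(-20) = 20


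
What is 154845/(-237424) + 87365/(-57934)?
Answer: -14856668995/6877461008 ≈ -2.1602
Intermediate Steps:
154845/(-237424) + 87365/(-57934) = 154845*(-1/237424) + 87365*(-1/57934) = -154845/237424 - 87365/57934 = -14856668995/6877461008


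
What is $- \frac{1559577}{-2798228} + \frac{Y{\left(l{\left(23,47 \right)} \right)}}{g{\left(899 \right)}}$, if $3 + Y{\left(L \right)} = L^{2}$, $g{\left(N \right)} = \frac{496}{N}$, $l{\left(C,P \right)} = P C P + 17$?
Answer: $\frac{52403318342572177}{11192912} \approx 4.6818 \cdot 10^{9}$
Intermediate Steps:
$l{\left(C,P \right)} = 17 + C P^{2}$ ($l{\left(C,P \right)} = C P P + 17 = C P^{2} + 17 = 17 + C P^{2}$)
$Y{\left(L \right)} = -3 + L^{2}$
$- \frac{1559577}{-2798228} + \frac{Y{\left(l{\left(23,47 \right)} \right)}}{g{\left(899 \right)}} = - \frac{1559577}{-2798228} + \frac{-3 + \left(17 + 23 \cdot 47^{2}\right)^{2}}{496 \cdot \frac{1}{899}} = \left(-1559577\right) \left(- \frac{1}{2798228}\right) + \frac{-3 + \left(17 + 23 \cdot 2209\right)^{2}}{496 \cdot \frac{1}{899}} = \frac{1559577}{2798228} + \frac{-3 + \left(17 + 50807\right)^{2}}{\frac{16}{29}} = \frac{1559577}{2798228} + \left(-3 + 50824^{2}\right) \frac{29}{16} = \frac{1559577}{2798228} + \left(-3 + 2583078976\right) \frac{29}{16} = \frac{1559577}{2798228} + 2583078973 \cdot \frac{29}{16} = \frac{1559577}{2798228} + \frac{74909290217}{16} = \frac{52403318342572177}{11192912}$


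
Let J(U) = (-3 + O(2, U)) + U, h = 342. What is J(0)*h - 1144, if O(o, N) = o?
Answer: -1486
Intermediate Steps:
J(U) = -1 + U (J(U) = (-3 + 2) + U = -1 + U)
J(0)*h - 1144 = (-1 + 0)*342 - 1144 = -1*342 - 1144 = -342 - 1144 = -1486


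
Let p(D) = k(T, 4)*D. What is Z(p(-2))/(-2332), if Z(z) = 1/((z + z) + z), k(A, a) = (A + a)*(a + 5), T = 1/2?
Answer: 1/566676 ≈ 1.7647e-6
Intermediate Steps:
T = 1/2 ≈ 0.50000
k(A, a) = (5 + a)*(A + a) (k(A, a) = (A + a)*(5 + a) = (5 + a)*(A + a))
p(D) = 81*D/2 (p(D) = (4**2 + 5*(1/2) + 5*4 + (1/2)*4)*D = (16 + 5/2 + 20 + 2)*D = 81*D/2)
Z(z) = 1/(3*z) (Z(z) = 1/(2*z + z) = 1/(3*z))
Z(p(-2))/(-2332) = (1/(3*(((81/2)*(-2)))))/(-2332) = -1/(6996*(-81)) = -(-1)/(6996*81) = -1/2332*(-1/243) = 1/566676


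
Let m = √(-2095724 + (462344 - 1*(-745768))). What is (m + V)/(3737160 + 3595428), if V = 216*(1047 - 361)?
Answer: 4116/203683 + I*√221903/3666294 ≈ 0.020208 + 0.00012849*I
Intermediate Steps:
V = 148176 (V = 216*686 = 148176)
m = 2*I*√221903 (m = √(-2095724 + (462344 + 745768)) = √(-2095724 + 1208112) = √(-887612) = 2*I*√221903 ≈ 942.13*I)
(m + V)/(3737160 + 3595428) = (2*I*√221903 + 148176)/(3737160 + 3595428) = (148176 + 2*I*√221903)/7332588 = (148176 + 2*I*√221903)*(1/7332588) = 4116/203683 + I*√221903/3666294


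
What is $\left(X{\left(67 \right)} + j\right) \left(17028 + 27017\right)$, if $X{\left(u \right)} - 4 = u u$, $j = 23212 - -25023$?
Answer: $2322404760$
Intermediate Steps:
$j = 48235$ ($j = 23212 + 25023 = 48235$)
$X{\left(u \right)} = 4 + u^{2}$ ($X{\left(u \right)} = 4 + u u = 4 + u^{2}$)
$\left(X{\left(67 \right)} + j\right) \left(17028 + 27017\right) = \left(\left(4 + 67^{2}\right) + 48235\right) \left(17028 + 27017\right) = \left(\left(4 + 4489\right) + 48235\right) 44045 = \left(4493 + 48235\right) 44045 = 52728 \cdot 44045 = 2322404760$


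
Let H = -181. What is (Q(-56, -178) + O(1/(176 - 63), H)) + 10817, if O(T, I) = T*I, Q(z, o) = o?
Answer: 1202026/113 ≈ 10637.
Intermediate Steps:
O(T, I) = I*T
(Q(-56, -178) + O(1/(176 - 63), H)) + 10817 = (-178 - 181/(176 - 63)) + 10817 = (-178 - 181/113) + 10817 = -20295/113 + 10817 = 1202026/113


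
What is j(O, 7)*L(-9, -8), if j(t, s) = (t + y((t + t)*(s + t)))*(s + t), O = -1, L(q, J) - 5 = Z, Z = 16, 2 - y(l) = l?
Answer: 1638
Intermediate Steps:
y(l) = 2 - l
L(q, J) = 21 (L(q, J) = 5 + 16 = 21)
j(t, s) = (s + t)*(2 + t - 2*t*(s + t)) (j(t, s) = (t + (2 - (t + t)*(s + t)))*(s + t) = (t + (2 - 2*t*(s + t)))*(s + t) = (2 + t - 2*t*(s + t))*(s + t) = (s + t)*(2 + t - 2*t*(s + t)))
j(O, 7)*L(-9, -8) = ((-1)² + 7*(-1) - 2*7*(-1 - (7 - 1)) - 2*(-1)*(-1 - (7 - 1)))*21 = (1 - 7 - 2*7*(-1 - 1*6) - 2*(-1)*(-1 - 1*6))*21 = (1 - 7 - 2*7*(-1 - 6) - 2*(-1)*(-1 - 6))*21 = (1 - 7 - 2*7*(-7) - 2*(-1)*(-7))*21 = (1 - 7 + 98 - 14)*21 = 78*21 = 1638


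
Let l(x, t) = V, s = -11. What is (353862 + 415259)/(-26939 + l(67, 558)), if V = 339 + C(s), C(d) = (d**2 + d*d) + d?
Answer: -769121/26369 ≈ -29.168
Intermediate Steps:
C(d) = d + 2*d**2 (C(d) = (d**2 + d**2) + d = 2*d**2 + d = d + 2*d**2)
V = 570 (V = 339 - 11*(1 + 2*(-11)) = 339 - 11*(1 - 22) = 339 - 11*(-21) = 339 + 231 = 570)
l(x, t) = 570
(353862 + 415259)/(-26939 + l(67, 558)) = (353862 + 415259)/(-26939 + 570) = 769121/(-26369) = 769121*(-1/26369) = -769121/26369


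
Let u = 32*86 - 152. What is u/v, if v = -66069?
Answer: -2600/66069 ≈ -0.039353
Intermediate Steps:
u = 2600 (u = 2752 - 152 = 2600)
u/v = 2600/(-66069) = 2600*(-1/66069) = -2600/66069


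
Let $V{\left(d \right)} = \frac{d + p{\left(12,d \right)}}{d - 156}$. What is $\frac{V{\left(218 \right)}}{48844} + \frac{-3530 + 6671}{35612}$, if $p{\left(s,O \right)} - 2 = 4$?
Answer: $\frac{1189994417}{13480602092} \approx 0.088275$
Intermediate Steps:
$p{\left(s,O \right)} = 6$ ($p{\left(s,O \right)} = 2 + 4 = 6$)
$V{\left(d \right)} = \frac{6 + d}{-156 + d}$ ($V{\left(d \right)} = \frac{d + 6}{d - 156} = \frac{6 + d}{d - 156} = \frac{6 + d}{-156 + d}$)
$\frac{V{\left(218 \right)}}{48844} + \frac{-3530 + 6671}{35612} = \frac{\frac{1}{-156 + 218} \left(6 + 218\right)}{48844} + \frac{-3530 + 6671}{35612} = \frac{1}{62} \cdot 224 \cdot \frac{1}{48844} + 3141 \cdot \frac{1}{35612} = \frac{1}{62} \cdot 224 \cdot \frac{1}{48844} + \frac{3141}{35612} = \frac{112}{31} \cdot \frac{1}{48844} + \frac{3141}{35612} = \frac{28}{378541} + \frac{3141}{35612} = \frac{1189994417}{13480602092}$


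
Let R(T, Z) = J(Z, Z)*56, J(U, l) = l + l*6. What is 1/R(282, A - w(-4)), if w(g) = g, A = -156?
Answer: -1/59584 ≈ -1.6783e-5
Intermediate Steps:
J(U, l) = 7*l (J(U, l) = l + 6*l = 7*l)
R(T, Z) = 392*Z (R(T, Z) = (7*Z)*56 = 392*Z)
1/R(282, A - w(-4)) = 1/(392*(-156 - 1*(-4))) = 1/(392*(-156 + 4)) = 1/(392*(-152)) = 1/(-59584) = -1/59584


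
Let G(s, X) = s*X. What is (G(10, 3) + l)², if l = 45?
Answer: 5625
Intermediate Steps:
G(s, X) = X*s
(G(10, 3) + l)² = (3*10 + 45)² = (30 + 45)² = 75² = 5625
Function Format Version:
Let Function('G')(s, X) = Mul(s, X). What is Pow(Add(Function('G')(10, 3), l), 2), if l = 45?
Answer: 5625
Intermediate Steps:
Function('G')(s, X) = Mul(X, s)
Pow(Add(Function('G')(10, 3), l), 2) = Pow(Add(Mul(3, 10), 45), 2) = Pow(Add(30, 45), 2) = Pow(75, 2) = 5625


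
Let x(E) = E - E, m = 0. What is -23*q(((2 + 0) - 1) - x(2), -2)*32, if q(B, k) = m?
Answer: 0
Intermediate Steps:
x(E) = 0
q(B, k) = 0
-23*q(((2 + 0) - 1) - x(2), -2)*32 = -23*0*32 = 0*32 = 0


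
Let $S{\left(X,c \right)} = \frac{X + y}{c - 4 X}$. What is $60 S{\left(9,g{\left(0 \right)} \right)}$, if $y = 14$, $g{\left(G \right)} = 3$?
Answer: $- \frac{460}{11} \approx -41.818$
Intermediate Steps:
$S{\left(X,c \right)} = \frac{14 + X}{c - 4 X}$ ($S{\left(X,c \right)} = \frac{X + 14}{c - 4 X} = \frac{14 + X}{c - 4 X}$)
$60 S{\left(9,g{\left(0 \right)} \right)} = 60 \frac{14 + 9}{3 - 36} = 60 \frac{1}{3 - 36} \cdot 23 = 60 \frac{1}{-33} \cdot 23 = 60 \left(\left(- \frac{1}{33}\right) 23\right) = 60 \left(- \frac{23}{33}\right) = - \frac{460}{11}$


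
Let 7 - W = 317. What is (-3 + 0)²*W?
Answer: -2790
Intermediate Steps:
W = -310 (W = 7 - 1*317 = 7 - 317 = -310)
(-3 + 0)²*W = (-3 + 0)²*(-310) = (-3)²*(-310) = 9*(-310) = -2790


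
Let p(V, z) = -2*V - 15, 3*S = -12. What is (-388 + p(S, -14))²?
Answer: 156025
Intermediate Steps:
S = -4 (S = (⅓)*(-12) = -4)
p(V, z) = -15 - 2*V
(-388 + p(S, -14))² = (-388 + (-15 - 2*(-4)))² = (-388 + (-15 + 8))² = (-388 - 7)² = (-395)² = 156025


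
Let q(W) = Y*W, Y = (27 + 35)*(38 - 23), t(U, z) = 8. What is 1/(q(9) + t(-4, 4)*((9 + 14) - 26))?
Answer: 1/8346 ≈ 0.00011982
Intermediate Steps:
Y = 930 (Y = 62*15 = 930)
q(W) = 930*W
1/(q(9) + t(-4, 4)*((9 + 14) - 26)) = 1/(930*9 + 8*((9 + 14) - 26)) = 1/(8370 + 8*(23 - 26)) = 1/(8370 + 8*(-3)) = 1/(8370 - 24) = 1/8346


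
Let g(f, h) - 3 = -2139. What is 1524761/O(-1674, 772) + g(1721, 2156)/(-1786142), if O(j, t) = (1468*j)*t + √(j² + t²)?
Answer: 315125458976983847196/803569815372185398670669 - 1524761*√849565/1799565354539975878 ≈ 0.00039216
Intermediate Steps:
g(f, h) = -2136 (g(f, h) = 3 - 2139 = -2136)
O(j, t) = √(j² + t²) + 1468*j*t (O(j, t) = 1468*j*t + √(j² + t²) = √(j² + t²) + 1468*j*t)
1524761/O(-1674, 772) + g(1721, 2156)/(-1786142) = 1524761/(√((-1674)² + 772²) + 1468*(-1674)*772) - 2136/(-1786142) = 1524761/(√(2802276 + 595984) - 1897137504) - 2136*(-1/1786142) = 1524761/(√3398260 - 1897137504) + 1068/893071 = 1524761/(2*√849565 - 1897137504) + 1068/893071 = 1524761/(-1897137504 + 2*√849565) + 1068/893071 = 1068/893071 + 1524761/(-1897137504 + 2*√849565)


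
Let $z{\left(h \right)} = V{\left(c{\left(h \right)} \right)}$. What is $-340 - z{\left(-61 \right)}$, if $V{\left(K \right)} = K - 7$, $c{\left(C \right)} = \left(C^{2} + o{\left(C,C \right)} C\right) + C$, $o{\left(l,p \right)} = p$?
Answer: $-7714$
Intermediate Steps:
$c{\left(C \right)} = C + 2 C^{2}$ ($c{\left(C \right)} = \left(C^{2} + C C\right) + C = \left(C^{2} + C^{2}\right) + C = 2 C^{2} + C = C + 2 C^{2}$)
$V{\left(K \right)} = -7 + K$
$z{\left(h \right)} = -7 + h \left(1 + 2 h\right)$
$-340 - z{\left(-61 \right)} = -340 - \left(-7 - 61 \left(1 + 2 \left(-61\right)\right)\right) = -340 - \left(-7 - 61 \left(1 - 122\right)\right) = -340 - \left(-7 - -7381\right) = -340 - \left(-7 + 7381\right) = -340 - 7374 = -7714$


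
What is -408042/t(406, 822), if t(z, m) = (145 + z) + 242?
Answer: -408042/793 ≈ -514.55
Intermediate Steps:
t(z, m) = 387 + z
-408042/t(406, 822) = -408042/(387 + 406) = -408042/793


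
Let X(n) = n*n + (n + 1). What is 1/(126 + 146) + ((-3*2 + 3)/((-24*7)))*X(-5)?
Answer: 103/272 ≈ 0.37868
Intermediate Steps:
X(n) = 1 + n + n² (X(n) = n² + (1 + n) = 1 + n + n²)
1/(126 + 146) + ((-3*2 + 3)/((-24*7)))*X(-5) = 1/(126 + 146) + ((-3*2 + 3)/((-24*7)))*(1 - 5 + (-5)²) = 1/272 + ((-6 + 3)/(-168))*(1 - 5 + 25) = 1/272 - 3*(-1/168)*21 = 1/272 + (1/56)*21 = 1/272 + 3/8 = 103/272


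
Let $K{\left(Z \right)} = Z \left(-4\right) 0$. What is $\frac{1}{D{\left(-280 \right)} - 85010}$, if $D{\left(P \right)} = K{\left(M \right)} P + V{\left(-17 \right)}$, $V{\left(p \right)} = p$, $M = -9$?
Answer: $- \frac{1}{85027} \approx -1.1761 \cdot 10^{-5}$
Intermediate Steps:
$K{\left(Z \right)} = 0$ ($K{\left(Z \right)} = - 4 Z 0 = 0$)
$D{\left(P \right)} = -17$ ($D{\left(P \right)} = 0 P - 17 = 0 - 17 = -17$)
$\frac{1}{D{\left(-280 \right)} - 85010} = \frac{1}{-17 - 85010} = \frac{1}{-85027} = - \frac{1}{85027}$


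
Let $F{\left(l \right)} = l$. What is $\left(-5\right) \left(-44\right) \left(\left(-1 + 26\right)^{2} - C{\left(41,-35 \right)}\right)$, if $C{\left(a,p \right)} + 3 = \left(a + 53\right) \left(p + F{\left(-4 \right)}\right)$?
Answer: $944680$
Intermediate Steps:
$C{\left(a,p \right)} = -3 + \left(-4 + p\right) \left(53 + a\right)$ ($C{\left(a,p \right)} = -3 + \left(a + 53\right) \left(p - 4\right) = -3 + \left(53 + a\right) \left(-4 + p\right) = -3 + \left(-4 + p\right) \left(53 + a\right)$)
$\left(-5\right) \left(-44\right) \left(\left(-1 + 26\right)^{2} - C{\left(41,-35 \right)}\right) = \left(-5\right) \left(-44\right) \left(\left(-1 + 26\right)^{2} - \left(-215 - 164 + 53 \left(-35\right) + 41 \left(-35\right)\right)\right) = 220 \left(25^{2} - \left(-215 - 164 - 1855 - 1435\right)\right) = 220 \left(625 - -3669\right) = 220 \left(625 + 3669\right) = 220 \cdot 4294 = 944680$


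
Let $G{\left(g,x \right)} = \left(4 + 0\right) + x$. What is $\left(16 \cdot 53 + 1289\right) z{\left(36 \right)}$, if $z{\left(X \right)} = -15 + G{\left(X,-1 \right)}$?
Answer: $-25644$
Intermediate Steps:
$G{\left(g,x \right)} = 4 + x$
$z{\left(X \right)} = -12$ ($z{\left(X \right)} = -15 + \left(4 - 1\right) = -15 + 3 = -12$)
$\left(16 \cdot 53 + 1289\right) z{\left(36 \right)} = \left(16 \cdot 53 + 1289\right) \left(-12\right) = \left(848 + 1289\right) \left(-12\right) = 2137 \left(-12\right) = -25644$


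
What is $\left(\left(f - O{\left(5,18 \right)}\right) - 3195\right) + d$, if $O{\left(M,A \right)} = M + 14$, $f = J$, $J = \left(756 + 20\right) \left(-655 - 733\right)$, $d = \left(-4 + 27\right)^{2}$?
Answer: $-1079773$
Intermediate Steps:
$d = 529$ ($d = 23^{2} = 529$)
$J = -1077088$ ($J = 776 \left(-1388\right) = -1077088$)
$f = -1077088$
$O{\left(M,A \right)} = 14 + M$
$\left(\left(f - O{\left(5,18 \right)}\right) - 3195\right) + d = \left(\left(-1077088 - \left(14 + 5\right)\right) - 3195\right) + 529 = \left(\left(-1077088 - 19\right) - 3195\right) + 529 = \left(-1077107 - 3195\right) + 529 = -1080302 + 529 = -1079773$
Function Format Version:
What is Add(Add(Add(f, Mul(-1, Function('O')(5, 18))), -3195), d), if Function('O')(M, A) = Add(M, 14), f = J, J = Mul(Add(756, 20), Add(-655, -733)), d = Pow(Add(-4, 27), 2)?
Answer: -1079773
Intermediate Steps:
d = 529 (d = Pow(23, 2) = 529)
J = -1077088 (J = Mul(776, -1388) = -1077088)
f = -1077088
Function('O')(M, A) = Add(14, M)
Add(Add(Add(f, Mul(-1, Function('O')(5, 18))), -3195), d) = Add(Add(Add(-1077088, Mul(-1, Add(14, 5))), -3195), 529) = Add(Add(Add(-1077088, Mul(-1, 19)), -3195), 529) = Add(Add(Add(-1077088, -19), -3195), 529) = Add(Add(-1077107, -3195), 529) = Add(-1080302, 529) = -1079773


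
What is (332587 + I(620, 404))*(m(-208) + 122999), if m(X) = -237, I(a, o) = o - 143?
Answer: 40861086176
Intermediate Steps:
I(a, o) = -143 + o
(332587 + I(620, 404))*(m(-208) + 122999) = (332587 + (-143 + 404))*(-237 + 122999) = (332587 + 261)*122762 = 332848*122762 = 40861086176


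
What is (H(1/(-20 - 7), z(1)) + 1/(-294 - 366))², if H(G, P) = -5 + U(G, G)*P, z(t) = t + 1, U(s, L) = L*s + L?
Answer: 661917297889/25721744400 ≈ 25.734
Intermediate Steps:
U(s, L) = L + L*s
z(t) = 1 + t
H(G, P) = -5 + G*P*(1 + G) (H(G, P) = -5 + (G*(1 + G))*P = -5 + G*P*(1 + G))
(H(1/(-20 - 7), z(1)) + 1/(-294 - 366))² = ((-5 + (1 + 1)*(1 + 1/(-20 - 7))/(-20 - 7)) + 1/(-294 - 366))² = ((-5 + 2*(1 + 1/(-27))/(-27)) + 1/(-660))² = ((-5 - 1/27*2*(1 - 1/27)) - 1/660)² = ((-5 - 1/27*2*26/27) - 1/660)² = ((-5 - 52/729) - 1/660)² = (-3697/729 - 1/660)² = (-813583/160380)² = 661917297889/25721744400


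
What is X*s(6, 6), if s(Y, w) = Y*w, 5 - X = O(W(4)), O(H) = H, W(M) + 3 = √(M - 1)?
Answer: 288 - 36*√3 ≈ 225.65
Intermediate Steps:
W(M) = -3 + √(-1 + M) (W(M) = -3 + √(M - 1) = -3 + √(-1 + M))
X = 8 - √3 (X = 5 - (-3 + √(-1 + 4)) = 5 - (-3 + √3) = 5 + (3 - √3) = 8 - √3 ≈ 6.2680)
X*s(6, 6) = (8 - √3)*(6*6) = (8 - √3)*36 = 288 - 36*√3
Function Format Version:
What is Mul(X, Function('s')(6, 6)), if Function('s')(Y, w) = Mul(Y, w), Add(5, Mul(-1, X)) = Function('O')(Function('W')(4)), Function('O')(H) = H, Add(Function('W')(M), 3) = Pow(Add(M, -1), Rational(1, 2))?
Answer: Add(288, Mul(-36, Pow(3, Rational(1, 2)))) ≈ 225.65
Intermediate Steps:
Function('W')(M) = Add(-3, Pow(Add(-1, M), Rational(1, 2))) (Function('W')(M) = Add(-3, Pow(Add(M, -1), Rational(1, 2))) = Add(-3, Pow(Add(-1, M), Rational(1, 2))))
X = Add(8, Mul(-1, Pow(3, Rational(1, 2)))) (X = Add(5, Mul(-1, Add(-3, Pow(Add(-1, 4), Rational(1, 2))))) = Add(5, Mul(-1, Add(-3, Pow(3, Rational(1, 2))))) = Add(5, Add(3, Mul(-1, Pow(3, Rational(1, 2))))) = Add(8, Mul(-1, Pow(3, Rational(1, 2)))) ≈ 6.2680)
Mul(X, Function('s')(6, 6)) = Mul(Add(8, Mul(-1, Pow(3, Rational(1, 2)))), Mul(6, 6)) = Mul(Add(8, Mul(-1, Pow(3, Rational(1, 2)))), 36) = Add(288, Mul(-36, Pow(3, Rational(1, 2))))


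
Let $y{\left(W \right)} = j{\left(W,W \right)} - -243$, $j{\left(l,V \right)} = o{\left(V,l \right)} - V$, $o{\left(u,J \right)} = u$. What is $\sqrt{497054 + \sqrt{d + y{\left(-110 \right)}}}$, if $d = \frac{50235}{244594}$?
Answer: $\frac{\sqrt{29736864359633144 + 244594 \sqrt{14550059814738}}}{244594} \approx 705.03$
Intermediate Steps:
$d = \frac{50235}{244594}$ ($d = 50235 \cdot \frac{1}{244594} = \frac{50235}{244594} \approx 0.20538$)
$j{\left(l,V \right)} = 0$ ($j{\left(l,V \right)} = V - V = 0$)
$y{\left(W \right)} = 243$ ($y{\left(W \right)} = 0 - -243 = 0 + 243 = 243$)
$\sqrt{497054 + \sqrt{d + y{\left(-110 \right)}}} = \sqrt{497054 + \sqrt{\frac{50235}{244594} + 243}} = \sqrt{497054 + \sqrt{\frac{59486577}{244594}}} = \sqrt{497054 + \frac{\sqrt{14550059814738}}{244594}}$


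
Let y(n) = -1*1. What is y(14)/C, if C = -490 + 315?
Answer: 1/175 ≈ 0.0057143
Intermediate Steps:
y(n) = -1
C = -175
y(14)/C = -1/(-175) = -1*(-1/175) = 1/175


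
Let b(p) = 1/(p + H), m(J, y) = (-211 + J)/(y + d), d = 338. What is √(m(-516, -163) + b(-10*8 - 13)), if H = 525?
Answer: I*√6591669/1260 ≈ 2.0376*I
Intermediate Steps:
m(J, y) = (-211 + J)/(338 + y) (m(J, y) = (-211 + J)/(y + 338) = (-211 + J)/(338 + y))
b(p) = 1/(525 + p) (b(p) = 1/(p + 525) = 1/(525 + p))
√(m(-516, -163) + b(-10*8 - 13)) = √((-211 - 516)/(338 - 163) + 1/(525 + (-10*8 - 13))) = √(-727/175 + 1/(525 + (-80 - 13))) = √((1/175)*(-727) + 1/(525 - 93)) = √(-727/175 + 1/432) = √(-313889/75600) = I*√6591669/1260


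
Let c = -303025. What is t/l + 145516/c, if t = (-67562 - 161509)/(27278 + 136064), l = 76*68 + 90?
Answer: -125046156213551/260253698813900 ≈ -0.48048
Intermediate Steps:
l = 5258 (l = 5168 + 90 = 5258)
t = -229071/163342 ≈ -1.4024
t/l + 145516/c = -229071/163342/5258 + 145516/(-303025) = -229071/163342*1/5258 + 145516*(-1/303025) = -229071/858852236 - 145516/303025 = -125046156213551/260253698813900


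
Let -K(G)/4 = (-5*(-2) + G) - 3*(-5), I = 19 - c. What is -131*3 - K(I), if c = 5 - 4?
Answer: -221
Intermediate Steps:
c = 1
I = 18 (I = 19 - 1*1 = 19 - 1 = 18)
K(G) = -100 - 4*G (K(G) = -4*((-5*(-2) + G) - 3*(-5)) = -4*((10 + G) + 15) = -4*(25 + G) = -100 - 4*G)
-131*3 - K(I) = -131*3 - (-100 - 4*18) = -393 - (-100 - 72) = -393 - 1*(-172) = -393 + 172 = -221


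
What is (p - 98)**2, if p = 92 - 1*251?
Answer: 66049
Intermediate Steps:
p = -159 (p = 92 - 251 = -159)
(p - 98)**2 = (-159 - 98)**2 = (-257)**2 = 66049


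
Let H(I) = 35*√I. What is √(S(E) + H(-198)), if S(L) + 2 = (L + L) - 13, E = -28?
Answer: √(-71 + 105*I*√22) ≈ 14.605 + 16.861*I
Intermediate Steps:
S(L) = -15 + 2*L (S(L) = -2 + ((L + L) - 13) = -2 + (2*L - 13) = -2 + (-13 + 2*L) = -15 + 2*L)
√(S(E) + H(-198)) = √((-15 + 2*(-28)) + 35*√(-198)) = √((-15 - 56) + 35*(3*I*√22)) = √(-71 + 105*I*√22)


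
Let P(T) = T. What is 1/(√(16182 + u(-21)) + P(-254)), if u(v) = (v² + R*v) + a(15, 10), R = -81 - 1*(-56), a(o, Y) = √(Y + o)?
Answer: -254/47363 - √17153/47363 ≈ -0.0081281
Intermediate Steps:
R = -25 (R = -81 + 56 = -25)
u(v) = 5 + v² - 25*v (u(v) = (v² - 25*v) + √(10 + 15) = (v² - 25*v) + √25 = (v² - 25*v) + 5 = 5 + v² - 25*v)
1/(√(16182 + u(-21)) + P(-254)) = 1/(√(16182 + (5 + (-21)² - 25*(-21))) - 254) = 1/(√(16182 + (5 + 441 + 525)) - 254) = 1/(√(16182 + 971) - 254) = 1/(√17153 - 254) = 1/(-254 + √17153)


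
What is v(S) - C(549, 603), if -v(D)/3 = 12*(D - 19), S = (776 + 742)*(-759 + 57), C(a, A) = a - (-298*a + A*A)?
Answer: 38563038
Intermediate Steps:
C(a, A) = -A² + 299*a (C(a, A) = a - (-298*a + A²) = a - (A² - 298*a) = a + (-A² + 298*a) = -A² + 299*a)
S = -1065636 (S = 1518*(-702) = -1065636)
v(D) = 684 - 36*D (v(D) = -36*(D - 19) = -36*(-19 + D) = -3*(-228 + 12*D) = 684 - 36*D)
v(S) - C(549, 603) = (684 - 36*(-1065636)) - (-1*603² + 299*549) = (684 + 38362896) - (-1*363609 + 164151) = 38363580 - (-363609 + 164151) = 38363580 - 1*(-199458) = 38363580 + 199458 = 38563038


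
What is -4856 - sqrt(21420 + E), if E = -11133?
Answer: -4856 - 9*sqrt(127) ≈ -4957.4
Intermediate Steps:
-4856 - sqrt(21420 + E) = -4856 - sqrt(21420 - 11133) = -4856 - sqrt(10287) = -4856 - 9*sqrt(127)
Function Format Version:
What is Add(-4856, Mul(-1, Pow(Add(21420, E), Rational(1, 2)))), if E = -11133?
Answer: Add(-4856, Mul(-9, Pow(127, Rational(1, 2)))) ≈ -4957.4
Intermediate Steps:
Add(-4856, Mul(-1, Pow(Add(21420, E), Rational(1, 2)))) = Add(-4856, Mul(-1, Pow(Add(21420, -11133), Rational(1, 2)))) = Add(-4856, Mul(-1, Pow(10287, Rational(1, 2)))) = Add(-4856, Mul(-1, Mul(9, Pow(127, Rational(1, 2))))) = Add(-4856, Mul(-9, Pow(127, Rational(1, 2))))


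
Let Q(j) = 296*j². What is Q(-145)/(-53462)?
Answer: -3111700/26731 ≈ -116.41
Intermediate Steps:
Q(-145)/(-53462) = (296*(-145)²)/(-53462) = (296*21025)*(-1/53462) = 6223400*(-1/53462) = -3111700/26731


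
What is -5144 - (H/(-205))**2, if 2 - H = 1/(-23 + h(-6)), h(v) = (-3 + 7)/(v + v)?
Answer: -1059265360449/205922500 ≈ -5144.0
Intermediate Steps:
h(v) = 2/v (h(v) = 4/((2*v)) = 4*(1/(2*v)) = 2/v)
H = 143/70 (H = 2 - 1/(-23 + 2/(-6)) = 2 - 1/(-23 + 2*(-1/6)) = 2 - 1/(-23 - 1/3) = 2 - 1/(-70/3) = 2 - 1*(-3/70) = 2 + 3/70 = 143/70 ≈ 2.0429)
-5144 - (H/(-205))**2 = -5144 - ((143/70)/(-205))**2 = -5144 - ((143/70)*(-1/205))**2 = -5144 - (-143/14350)**2 = -5144 - 1*20449/205922500 = -5144 - 20449/205922500 = -1059265360449/205922500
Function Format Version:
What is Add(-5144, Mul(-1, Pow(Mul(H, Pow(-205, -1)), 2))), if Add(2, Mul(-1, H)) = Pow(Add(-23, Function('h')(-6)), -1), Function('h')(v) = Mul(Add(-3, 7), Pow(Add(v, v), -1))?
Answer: Rational(-1059265360449, 205922500) ≈ -5144.0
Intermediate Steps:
Function('h')(v) = Mul(2, Pow(v, -1)) (Function('h')(v) = Mul(4, Pow(Mul(2, v), -1)) = Mul(4, Mul(Rational(1, 2), Pow(v, -1))) = Mul(2, Pow(v, -1)))
H = Rational(143, 70) (H = Add(2, Mul(-1, Pow(Add(-23, Mul(2, Pow(-6, -1))), -1))) = Add(2, Mul(-1, Pow(Add(-23, Mul(2, Rational(-1, 6))), -1))) = Add(2, Mul(-1, Pow(Add(-23, Rational(-1, 3)), -1))) = Add(2, Mul(-1, Pow(Rational(-70, 3), -1))) = Add(2, Mul(-1, Rational(-3, 70))) = Add(2, Rational(3, 70)) = Rational(143, 70) ≈ 2.0429)
Add(-5144, Mul(-1, Pow(Mul(H, Pow(-205, -1)), 2))) = Add(-5144, Mul(-1, Pow(Mul(Rational(143, 70), Pow(-205, -1)), 2))) = Add(-5144, Mul(-1, Pow(Mul(Rational(143, 70), Rational(-1, 205)), 2))) = Add(-5144, Mul(-1, Pow(Rational(-143, 14350), 2))) = Add(-5144, Mul(-1, Rational(20449, 205922500))) = Add(-5144, Rational(-20449, 205922500)) = Rational(-1059265360449, 205922500)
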